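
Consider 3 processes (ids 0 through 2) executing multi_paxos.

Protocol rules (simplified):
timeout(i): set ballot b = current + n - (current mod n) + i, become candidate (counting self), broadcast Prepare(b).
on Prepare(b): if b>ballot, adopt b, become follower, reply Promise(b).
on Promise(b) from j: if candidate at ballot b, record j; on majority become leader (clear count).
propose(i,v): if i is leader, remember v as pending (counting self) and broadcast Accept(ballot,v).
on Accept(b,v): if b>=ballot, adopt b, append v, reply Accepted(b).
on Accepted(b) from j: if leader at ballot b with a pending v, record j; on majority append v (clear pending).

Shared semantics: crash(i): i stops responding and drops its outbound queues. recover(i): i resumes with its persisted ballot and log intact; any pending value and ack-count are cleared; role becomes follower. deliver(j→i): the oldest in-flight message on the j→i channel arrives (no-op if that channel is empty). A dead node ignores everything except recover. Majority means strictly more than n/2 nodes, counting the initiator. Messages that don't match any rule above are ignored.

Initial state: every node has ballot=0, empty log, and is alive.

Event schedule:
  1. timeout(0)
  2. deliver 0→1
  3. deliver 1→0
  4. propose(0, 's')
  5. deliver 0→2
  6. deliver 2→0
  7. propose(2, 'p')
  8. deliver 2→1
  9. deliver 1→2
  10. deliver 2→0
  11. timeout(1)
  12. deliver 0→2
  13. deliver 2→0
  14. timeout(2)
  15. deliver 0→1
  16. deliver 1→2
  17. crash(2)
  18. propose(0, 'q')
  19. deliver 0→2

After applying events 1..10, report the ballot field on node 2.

3

[1] timeout(0) → N0(cand b3 [-])
[2] deliver 0→1 → N1(foll b3 [-])
[3] deliver 1→0 → N0(lead b3 [-])
[4] propose(0,'s') → ∅
[5] deliver 0→2 → N2(foll b3 [-])
[6] deliver 2→0 → ∅
[7] propose(2,'p') → ∅
[8] deliver 2→1 → ∅
[9] deliver 1→2 → ∅
[10] deliver 2→0 → ∅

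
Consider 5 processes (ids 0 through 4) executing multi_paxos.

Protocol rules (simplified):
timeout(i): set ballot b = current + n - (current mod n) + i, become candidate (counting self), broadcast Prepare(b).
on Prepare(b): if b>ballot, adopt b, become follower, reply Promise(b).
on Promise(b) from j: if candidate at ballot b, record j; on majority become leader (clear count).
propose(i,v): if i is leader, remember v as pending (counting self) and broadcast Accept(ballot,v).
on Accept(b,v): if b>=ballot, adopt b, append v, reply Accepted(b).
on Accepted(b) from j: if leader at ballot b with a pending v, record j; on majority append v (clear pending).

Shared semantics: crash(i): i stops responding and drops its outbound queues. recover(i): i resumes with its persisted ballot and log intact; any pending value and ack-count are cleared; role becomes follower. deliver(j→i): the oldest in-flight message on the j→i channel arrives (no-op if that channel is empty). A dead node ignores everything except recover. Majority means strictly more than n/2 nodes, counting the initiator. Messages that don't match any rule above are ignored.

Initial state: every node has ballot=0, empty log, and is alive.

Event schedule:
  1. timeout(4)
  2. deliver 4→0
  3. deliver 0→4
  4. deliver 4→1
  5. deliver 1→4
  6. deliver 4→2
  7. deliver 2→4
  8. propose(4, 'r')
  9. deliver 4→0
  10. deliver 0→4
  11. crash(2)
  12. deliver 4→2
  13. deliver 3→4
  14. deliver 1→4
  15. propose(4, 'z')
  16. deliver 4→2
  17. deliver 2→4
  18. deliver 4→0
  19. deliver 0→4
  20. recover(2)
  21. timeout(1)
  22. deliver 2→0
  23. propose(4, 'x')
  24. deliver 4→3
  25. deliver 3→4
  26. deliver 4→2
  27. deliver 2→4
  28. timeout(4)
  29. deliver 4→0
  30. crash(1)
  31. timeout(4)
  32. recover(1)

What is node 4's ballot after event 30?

step 1 timeout(4): 4={cand,b=9,log=-}
step 2 deliver 4→0: 0={foll,b=9,log=-}
step 3 deliver 0→4: —
step 4 deliver 4→1: 1={foll,b=9,log=-}
step 5 deliver 1→4: 4={lead,b=9,log=-}
step 6 deliver 4→2: 2={foll,b=9,log=-}
step 7 deliver 2→4: —
step 8 propose(4,'r'): —
step 9 deliver 4→0: 0={foll,b=9,log=r}
step 10 deliver 0→4: —
step 11 crash(2): 2={✗foll,b=9,log=-}
step 12 deliver 4→2: —
step 13 deliver 3→4: —
step 14 deliver 1→4: —
step 15 propose(4,'z'): —
step 16 deliver 4→2: —
step 17 deliver 2→4: —
step 18 deliver 4→0: 0={foll,b=9,log=r,z}
step 19 deliver 0→4: —
step 20 recover(2): 2={foll,b=9,log=-}
step 21 timeout(1): 1={cand,b=11,log=-}
step 22 deliver 2→0: —
step 23 propose(4,'x'): —
step 24 deliver 4→3: 3={foll,b=9,log=-}
step 25 deliver 3→4: —
step 26 deliver 4→2: 2={foll,b=9,log=r}
step 27 deliver 2→4: —
step 28 timeout(4): 4={cand,b=14,log=-}
step 29 deliver 4→0: 0={foll,b=9,log=r,z,x}
step 30 crash(1): 1={✗cand,b=11,log=-}

14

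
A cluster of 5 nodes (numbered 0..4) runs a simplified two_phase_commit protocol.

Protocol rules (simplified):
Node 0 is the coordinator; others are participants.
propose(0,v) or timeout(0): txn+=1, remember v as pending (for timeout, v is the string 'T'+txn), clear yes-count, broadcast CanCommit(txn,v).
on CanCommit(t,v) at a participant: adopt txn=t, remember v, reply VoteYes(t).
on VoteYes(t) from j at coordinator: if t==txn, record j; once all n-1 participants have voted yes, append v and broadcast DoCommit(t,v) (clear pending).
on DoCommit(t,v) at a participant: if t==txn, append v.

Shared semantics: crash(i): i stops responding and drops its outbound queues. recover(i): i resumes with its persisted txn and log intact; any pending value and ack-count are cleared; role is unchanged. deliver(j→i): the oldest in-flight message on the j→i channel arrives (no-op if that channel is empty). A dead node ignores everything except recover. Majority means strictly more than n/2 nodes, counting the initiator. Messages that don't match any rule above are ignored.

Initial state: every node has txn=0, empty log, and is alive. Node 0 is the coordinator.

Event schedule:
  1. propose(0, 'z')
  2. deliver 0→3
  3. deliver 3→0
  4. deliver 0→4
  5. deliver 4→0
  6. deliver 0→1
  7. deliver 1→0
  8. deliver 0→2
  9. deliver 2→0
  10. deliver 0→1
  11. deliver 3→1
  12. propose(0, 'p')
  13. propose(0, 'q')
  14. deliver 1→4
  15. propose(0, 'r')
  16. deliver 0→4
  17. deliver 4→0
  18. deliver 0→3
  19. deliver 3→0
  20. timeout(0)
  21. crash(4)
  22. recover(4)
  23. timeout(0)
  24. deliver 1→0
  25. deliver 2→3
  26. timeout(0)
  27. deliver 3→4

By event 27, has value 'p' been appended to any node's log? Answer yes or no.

no

step 1 propose(0,'z'): 0={coor,t=1,log=-}
step 2 deliver 0→3: 3={part,t=1,log=-}
step 3 deliver 3→0: —
step 4 deliver 0→4: 4={part,t=1,log=-}
step 5 deliver 4→0: —
step 6 deliver 0→1: 1={part,t=1,log=-}
step 7 deliver 1→0: —
step 8 deliver 0→2: 2={part,t=1,log=-}
step 9 deliver 2→0: 0={coor,t=1,log=z}
step 10 deliver 0→1: 1={part,t=1,log=z}
step 11 deliver 3→1: —
step 12 propose(0,'p'): 0={coor,t=2,log=z}
step 13 propose(0,'q'): 0={coor,t=3,log=z}
step 14 deliver 1→4: —
step 15 propose(0,'r'): 0={coor,t=4,log=z}
step 16 deliver 0→4: 4={part,t=1,log=z}
step 17 deliver 4→0: —
step 18 deliver 0→3: 3={part,t=1,log=z}
step 19 deliver 3→0: —
step 20 timeout(0): 0={coor,t=5,log=z}
step 21 crash(4): 4={✗part,t=1,log=z}
step 22 recover(4): 4={part,t=1,log=z}
step 23 timeout(0): 0={coor,t=6,log=z}
step 24 deliver 1→0: —
step 25 deliver 2→3: —
step 26 timeout(0): 0={coor,t=7,log=z}
step 27 deliver 3→4: —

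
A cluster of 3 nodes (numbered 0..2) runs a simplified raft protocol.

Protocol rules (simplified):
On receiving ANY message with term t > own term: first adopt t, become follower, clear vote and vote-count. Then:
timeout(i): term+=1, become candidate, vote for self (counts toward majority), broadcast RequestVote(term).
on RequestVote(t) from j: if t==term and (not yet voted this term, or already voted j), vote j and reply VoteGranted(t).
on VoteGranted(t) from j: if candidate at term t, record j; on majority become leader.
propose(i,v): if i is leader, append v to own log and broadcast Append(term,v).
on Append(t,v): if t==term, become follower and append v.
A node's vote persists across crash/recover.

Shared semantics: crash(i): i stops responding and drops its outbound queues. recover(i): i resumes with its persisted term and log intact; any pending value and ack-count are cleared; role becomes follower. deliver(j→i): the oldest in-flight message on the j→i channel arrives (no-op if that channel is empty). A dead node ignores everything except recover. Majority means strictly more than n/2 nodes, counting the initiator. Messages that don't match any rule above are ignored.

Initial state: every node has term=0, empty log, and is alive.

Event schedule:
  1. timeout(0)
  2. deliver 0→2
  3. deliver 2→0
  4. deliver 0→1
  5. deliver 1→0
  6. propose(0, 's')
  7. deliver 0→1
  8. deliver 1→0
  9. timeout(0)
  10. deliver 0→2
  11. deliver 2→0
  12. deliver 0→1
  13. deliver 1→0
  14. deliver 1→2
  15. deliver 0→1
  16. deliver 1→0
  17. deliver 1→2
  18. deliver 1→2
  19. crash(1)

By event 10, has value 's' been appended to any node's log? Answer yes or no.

[1] timeout(0) → N0(cand t1 [-])
[2] deliver 0→2 → N2(foll t1 [-])
[3] deliver 2→0 → N0(lead t1 [-])
[4] deliver 0→1 → N1(foll t1 [-])
[5] deliver 1→0 → ∅
[6] propose(0,'s') → N0(lead t1 [s])
[7] deliver 0→1 → N1(foll t1 [s])
[8] deliver 1→0 → ∅
[9] timeout(0) → N0(cand t2 [s])
[10] deliver 0→2 → N2(foll t1 [s])

yes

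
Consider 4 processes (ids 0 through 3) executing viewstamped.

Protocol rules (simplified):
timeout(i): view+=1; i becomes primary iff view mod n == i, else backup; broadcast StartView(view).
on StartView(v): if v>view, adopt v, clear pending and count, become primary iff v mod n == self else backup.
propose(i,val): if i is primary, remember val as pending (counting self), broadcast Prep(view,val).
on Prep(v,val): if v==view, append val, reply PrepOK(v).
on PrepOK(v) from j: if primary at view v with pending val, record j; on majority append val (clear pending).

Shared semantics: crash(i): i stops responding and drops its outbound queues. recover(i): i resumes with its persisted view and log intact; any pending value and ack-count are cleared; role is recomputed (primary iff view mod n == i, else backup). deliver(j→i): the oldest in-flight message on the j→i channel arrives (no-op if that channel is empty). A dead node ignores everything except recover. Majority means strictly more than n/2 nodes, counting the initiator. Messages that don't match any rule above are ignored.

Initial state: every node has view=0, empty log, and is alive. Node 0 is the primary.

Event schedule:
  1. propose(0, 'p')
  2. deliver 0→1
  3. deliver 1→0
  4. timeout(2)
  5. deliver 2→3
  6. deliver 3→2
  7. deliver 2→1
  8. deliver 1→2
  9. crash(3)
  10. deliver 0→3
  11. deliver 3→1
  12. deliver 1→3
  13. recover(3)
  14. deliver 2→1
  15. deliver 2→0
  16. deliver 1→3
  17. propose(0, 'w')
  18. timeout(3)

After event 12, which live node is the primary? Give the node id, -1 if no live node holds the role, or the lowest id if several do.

0

step 1 propose(0,'p'): —
step 2 deliver 0→1: 1={back,v=0,log=p}
step 3 deliver 1→0: —
step 4 timeout(2): 2={back,v=1,log=-}
step 5 deliver 2→3: 3={back,v=1,log=-}
step 6 deliver 3→2: —
step 7 deliver 2→1: 1={prim,v=1,log=p}
step 8 deliver 1→2: —
step 9 crash(3): 3={✗back,v=1,log=-}
step 10 deliver 0→3: —
step 11 deliver 3→1: —
step 12 deliver 1→3: —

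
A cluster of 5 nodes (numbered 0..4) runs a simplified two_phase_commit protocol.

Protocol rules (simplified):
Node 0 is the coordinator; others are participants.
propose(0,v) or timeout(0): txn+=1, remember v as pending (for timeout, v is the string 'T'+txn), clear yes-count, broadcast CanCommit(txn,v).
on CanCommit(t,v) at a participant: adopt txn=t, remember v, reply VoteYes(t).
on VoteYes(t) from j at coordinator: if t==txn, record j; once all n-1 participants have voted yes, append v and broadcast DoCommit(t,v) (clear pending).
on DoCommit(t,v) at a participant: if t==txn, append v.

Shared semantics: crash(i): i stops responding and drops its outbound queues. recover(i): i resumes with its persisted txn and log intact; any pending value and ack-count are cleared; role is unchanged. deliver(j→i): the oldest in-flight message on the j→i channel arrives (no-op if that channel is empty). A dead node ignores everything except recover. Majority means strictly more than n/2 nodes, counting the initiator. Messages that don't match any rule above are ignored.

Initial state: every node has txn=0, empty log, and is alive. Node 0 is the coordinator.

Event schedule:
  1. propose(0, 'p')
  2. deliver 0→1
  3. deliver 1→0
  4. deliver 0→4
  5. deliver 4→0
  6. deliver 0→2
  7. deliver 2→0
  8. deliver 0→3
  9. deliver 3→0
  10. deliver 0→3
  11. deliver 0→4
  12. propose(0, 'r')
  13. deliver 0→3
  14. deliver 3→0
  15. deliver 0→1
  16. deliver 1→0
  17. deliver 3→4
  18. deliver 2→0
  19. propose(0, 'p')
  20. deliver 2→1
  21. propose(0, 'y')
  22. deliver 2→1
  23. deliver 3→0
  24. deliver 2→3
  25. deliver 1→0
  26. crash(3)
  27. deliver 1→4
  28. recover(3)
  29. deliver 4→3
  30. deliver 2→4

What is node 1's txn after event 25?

step 1 propose(0,'p'): 0={coor,t=1,log=-}
step 2 deliver 0→1: 1={part,t=1,log=-}
step 3 deliver 1→0: —
step 4 deliver 0→4: 4={part,t=1,log=-}
step 5 deliver 4→0: —
step 6 deliver 0→2: 2={part,t=1,log=-}
step 7 deliver 2→0: —
step 8 deliver 0→3: 3={part,t=1,log=-}
step 9 deliver 3→0: 0={coor,t=1,log=p}
step 10 deliver 0→3: 3={part,t=1,log=p}
step 11 deliver 0→4: 4={part,t=1,log=p}
step 12 propose(0,'r'): 0={coor,t=2,log=p}
step 13 deliver 0→3: 3={part,t=2,log=p}
step 14 deliver 3→0: —
step 15 deliver 0→1: 1={part,t=1,log=p}
step 16 deliver 1→0: —
step 17 deliver 3→4: —
step 18 deliver 2→0: —
step 19 propose(0,'p'): 0={coor,t=3,log=p}
step 20 deliver 2→1: —
step 21 propose(0,'y'): 0={coor,t=4,log=p}
step 22 deliver 2→1: —
step 23 deliver 3→0: —
step 24 deliver 2→3: —
step 25 deliver 1→0: —

1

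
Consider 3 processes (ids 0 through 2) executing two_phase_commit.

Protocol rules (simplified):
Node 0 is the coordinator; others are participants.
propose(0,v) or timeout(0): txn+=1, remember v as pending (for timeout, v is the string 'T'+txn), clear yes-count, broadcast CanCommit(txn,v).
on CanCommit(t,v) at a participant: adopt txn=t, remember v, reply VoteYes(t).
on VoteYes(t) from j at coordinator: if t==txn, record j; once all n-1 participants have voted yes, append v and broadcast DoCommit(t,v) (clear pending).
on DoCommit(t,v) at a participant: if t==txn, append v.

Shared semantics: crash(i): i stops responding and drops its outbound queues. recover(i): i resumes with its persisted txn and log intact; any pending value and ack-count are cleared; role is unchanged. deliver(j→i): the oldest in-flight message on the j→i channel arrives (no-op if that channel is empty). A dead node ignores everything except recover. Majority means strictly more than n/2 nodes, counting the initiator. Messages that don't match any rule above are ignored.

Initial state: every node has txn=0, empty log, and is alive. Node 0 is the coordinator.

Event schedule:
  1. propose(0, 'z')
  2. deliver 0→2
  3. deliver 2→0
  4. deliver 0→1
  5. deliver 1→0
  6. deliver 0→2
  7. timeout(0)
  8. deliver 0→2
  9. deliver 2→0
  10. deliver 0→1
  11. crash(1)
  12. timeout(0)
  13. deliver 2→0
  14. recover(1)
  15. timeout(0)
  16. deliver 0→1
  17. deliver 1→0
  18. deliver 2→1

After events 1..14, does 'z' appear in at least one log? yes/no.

step 1 propose(0,'z'): 0={coor,t=1,log=-}
step 2 deliver 0→2: 2={part,t=1,log=-}
step 3 deliver 2→0: —
step 4 deliver 0→1: 1={part,t=1,log=-}
step 5 deliver 1→0: 0={coor,t=1,log=z}
step 6 deliver 0→2: 2={part,t=1,log=z}
step 7 timeout(0): 0={coor,t=2,log=z}
step 8 deliver 0→2: 2={part,t=2,log=z}
step 9 deliver 2→0: —
step 10 deliver 0→1: 1={part,t=1,log=z}
step 11 crash(1): 1={✗part,t=1,log=z}
step 12 timeout(0): 0={coor,t=3,log=z}
step 13 deliver 2→0: —
step 14 recover(1): 1={part,t=1,log=z}

yes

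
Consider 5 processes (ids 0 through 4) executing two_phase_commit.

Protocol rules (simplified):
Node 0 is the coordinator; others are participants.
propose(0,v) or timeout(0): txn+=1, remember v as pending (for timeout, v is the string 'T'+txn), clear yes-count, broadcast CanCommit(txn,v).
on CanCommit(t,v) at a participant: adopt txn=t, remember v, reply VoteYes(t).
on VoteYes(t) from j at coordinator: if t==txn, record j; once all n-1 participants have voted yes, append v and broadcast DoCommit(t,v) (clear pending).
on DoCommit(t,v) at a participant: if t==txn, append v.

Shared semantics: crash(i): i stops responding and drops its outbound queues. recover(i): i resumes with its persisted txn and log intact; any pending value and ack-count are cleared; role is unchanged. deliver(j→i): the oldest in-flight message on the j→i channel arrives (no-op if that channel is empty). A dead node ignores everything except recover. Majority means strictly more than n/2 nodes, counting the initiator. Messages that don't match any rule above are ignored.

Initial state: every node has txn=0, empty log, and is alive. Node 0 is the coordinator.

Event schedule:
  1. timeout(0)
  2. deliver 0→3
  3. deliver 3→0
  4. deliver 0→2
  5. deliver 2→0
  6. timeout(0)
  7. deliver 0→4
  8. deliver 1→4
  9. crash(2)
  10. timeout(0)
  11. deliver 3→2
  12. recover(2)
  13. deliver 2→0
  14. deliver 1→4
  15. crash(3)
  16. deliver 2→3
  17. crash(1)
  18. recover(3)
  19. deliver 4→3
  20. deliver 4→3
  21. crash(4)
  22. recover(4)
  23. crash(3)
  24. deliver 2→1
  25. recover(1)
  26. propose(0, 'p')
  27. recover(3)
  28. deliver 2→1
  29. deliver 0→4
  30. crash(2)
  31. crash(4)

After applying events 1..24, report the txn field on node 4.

step 1 timeout(0): 0={coor,t=1,log=-}
step 2 deliver 0→3: 3={part,t=1,log=-}
step 3 deliver 3→0: —
step 4 deliver 0→2: 2={part,t=1,log=-}
step 5 deliver 2→0: —
step 6 timeout(0): 0={coor,t=2,log=-}
step 7 deliver 0→4: 4={part,t=1,log=-}
step 8 deliver 1→4: —
step 9 crash(2): 2={✗part,t=1,log=-}
step 10 timeout(0): 0={coor,t=3,log=-}
step 11 deliver 3→2: —
step 12 recover(2): 2={part,t=1,log=-}
step 13 deliver 2→0: —
step 14 deliver 1→4: —
step 15 crash(3): 3={✗part,t=1,log=-}
step 16 deliver 2→3: —
step 17 crash(1): 1={✗part,t=0,log=-}
step 18 recover(3): 3={part,t=1,log=-}
step 19 deliver 4→3: —
step 20 deliver 4→3: —
step 21 crash(4): 4={✗part,t=1,log=-}
step 22 recover(4): 4={part,t=1,log=-}
step 23 crash(3): 3={✗part,t=1,log=-}
step 24 deliver 2→1: —

1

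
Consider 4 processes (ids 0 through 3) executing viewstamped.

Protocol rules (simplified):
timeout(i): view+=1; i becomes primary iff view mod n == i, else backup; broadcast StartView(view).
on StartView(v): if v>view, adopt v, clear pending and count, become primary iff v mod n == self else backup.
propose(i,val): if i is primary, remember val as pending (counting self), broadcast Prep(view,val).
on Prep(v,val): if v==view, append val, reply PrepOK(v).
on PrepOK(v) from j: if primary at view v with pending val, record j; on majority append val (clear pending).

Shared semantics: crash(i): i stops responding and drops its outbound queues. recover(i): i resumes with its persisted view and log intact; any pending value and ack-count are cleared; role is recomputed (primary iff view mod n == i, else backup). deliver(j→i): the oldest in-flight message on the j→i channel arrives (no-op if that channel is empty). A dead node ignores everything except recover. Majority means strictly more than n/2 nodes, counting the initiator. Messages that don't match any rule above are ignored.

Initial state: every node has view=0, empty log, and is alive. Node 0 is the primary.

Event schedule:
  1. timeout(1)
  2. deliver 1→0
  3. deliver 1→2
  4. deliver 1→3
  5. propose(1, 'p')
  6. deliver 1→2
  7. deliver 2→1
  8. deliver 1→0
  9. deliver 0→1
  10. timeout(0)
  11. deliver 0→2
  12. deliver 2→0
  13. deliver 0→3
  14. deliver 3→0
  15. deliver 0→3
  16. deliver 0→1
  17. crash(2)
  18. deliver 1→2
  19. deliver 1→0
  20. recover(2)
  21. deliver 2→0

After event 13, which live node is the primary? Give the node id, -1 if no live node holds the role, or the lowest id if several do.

[1] timeout(1) → N1(prim v1 [-])
[2] deliver 1→0 → N0(back v1 [-])
[3] deliver 1→2 → N2(back v1 [-])
[4] deliver 1→3 → N3(back v1 [-])
[5] propose(1,'p') → ∅
[6] deliver 1→2 → N2(back v1 [p])
[7] deliver 2→1 → ∅
[8] deliver 1→0 → N0(back v1 [p])
[9] deliver 0→1 → N1(prim v1 [p])
[10] timeout(0) → N0(back v2 [p])
[11] deliver 0→2 → N2(prim v2 [p])
[12] deliver 2→0 → ∅
[13] deliver 0→3 → N3(back v2 [-])

1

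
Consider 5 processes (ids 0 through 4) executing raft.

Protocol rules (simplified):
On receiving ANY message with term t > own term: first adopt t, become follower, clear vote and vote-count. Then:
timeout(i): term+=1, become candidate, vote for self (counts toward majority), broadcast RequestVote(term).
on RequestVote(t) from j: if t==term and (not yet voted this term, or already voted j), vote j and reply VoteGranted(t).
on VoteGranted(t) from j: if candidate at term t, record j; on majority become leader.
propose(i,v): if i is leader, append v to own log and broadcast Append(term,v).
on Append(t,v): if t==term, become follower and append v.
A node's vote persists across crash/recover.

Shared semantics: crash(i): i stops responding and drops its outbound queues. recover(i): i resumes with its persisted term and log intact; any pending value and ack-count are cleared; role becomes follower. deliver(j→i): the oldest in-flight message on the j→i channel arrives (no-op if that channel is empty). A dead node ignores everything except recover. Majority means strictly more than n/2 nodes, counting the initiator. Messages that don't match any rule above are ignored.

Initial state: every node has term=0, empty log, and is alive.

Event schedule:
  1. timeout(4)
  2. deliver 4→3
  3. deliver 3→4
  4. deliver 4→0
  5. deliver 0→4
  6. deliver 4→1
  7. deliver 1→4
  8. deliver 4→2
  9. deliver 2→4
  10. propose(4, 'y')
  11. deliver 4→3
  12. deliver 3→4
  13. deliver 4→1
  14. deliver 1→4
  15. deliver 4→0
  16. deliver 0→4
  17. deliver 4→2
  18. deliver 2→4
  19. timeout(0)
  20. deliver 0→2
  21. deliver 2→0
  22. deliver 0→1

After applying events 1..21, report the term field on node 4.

1

after 1 — timeout(4): n4:cand/t1/[-]
after 2 — deliver 4→3: n3:foll/t1/[-]
after 3 — deliver 3→4: ·
after 4 — deliver 4→0: n0:foll/t1/[-]
after 5 — deliver 0→4: n4:lead/t1/[-]
after 6 — deliver 4→1: n1:foll/t1/[-]
after 7 — deliver 1→4: ·
after 8 — deliver 4→2: n2:foll/t1/[-]
after 9 — deliver 2→4: ·
after 10 — propose(4,'y'): n4:lead/t1/[y]
after 11 — deliver 4→3: n3:foll/t1/[y]
after 12 — deliver 3→4: ·
after 13 — deliver 4→1: n1:foll/t1/[y]
after 14 — deliver 1→4: ·
after 15 — deliver 4→0: n0:foll/t1/[y]
after 16 — deliver 0→4: ·
after 17 — deliver 4→2: n2:foll/t1/[y]
after 18 — deliver 2→4: ·
after 19 — timeout(0): n0:cand/t2/[y]
after 20 — deliver 0→2: n2:foll/t2/[y]
after 21 — deliver 2→0: ·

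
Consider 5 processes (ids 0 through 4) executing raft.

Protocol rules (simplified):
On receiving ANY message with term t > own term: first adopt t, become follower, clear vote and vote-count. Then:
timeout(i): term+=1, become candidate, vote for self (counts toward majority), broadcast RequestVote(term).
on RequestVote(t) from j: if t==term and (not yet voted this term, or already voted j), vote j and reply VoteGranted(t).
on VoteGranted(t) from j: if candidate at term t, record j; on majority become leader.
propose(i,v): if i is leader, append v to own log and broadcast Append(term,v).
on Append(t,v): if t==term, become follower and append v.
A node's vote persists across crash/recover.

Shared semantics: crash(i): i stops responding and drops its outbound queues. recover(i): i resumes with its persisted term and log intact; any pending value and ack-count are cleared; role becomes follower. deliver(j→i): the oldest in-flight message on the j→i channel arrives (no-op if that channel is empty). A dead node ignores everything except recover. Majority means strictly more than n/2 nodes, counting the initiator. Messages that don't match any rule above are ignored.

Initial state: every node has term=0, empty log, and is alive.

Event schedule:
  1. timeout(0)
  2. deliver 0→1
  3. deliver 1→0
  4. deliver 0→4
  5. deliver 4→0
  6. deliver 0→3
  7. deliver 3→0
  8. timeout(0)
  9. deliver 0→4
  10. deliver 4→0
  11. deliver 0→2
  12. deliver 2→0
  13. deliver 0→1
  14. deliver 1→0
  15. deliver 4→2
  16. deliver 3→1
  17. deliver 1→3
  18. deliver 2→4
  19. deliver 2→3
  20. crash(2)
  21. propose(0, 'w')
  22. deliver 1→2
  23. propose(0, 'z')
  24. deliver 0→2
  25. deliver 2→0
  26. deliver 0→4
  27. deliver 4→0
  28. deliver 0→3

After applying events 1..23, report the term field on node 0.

2

step 1 timeout(0): 0={cand,t=1,log=-}
step 2 deliver 0→1: 1={foll,t=1,log=-}
step 3 deliver 1→0: —
step 4 deliver 0→4: 4={foll,t=1,log=-}
step 5 deliver 4→0: 0={lead,t=1,log=-}
step 6 deliver 0→3: 3={foll,t=1,log=-}
step 7 deliver 3→0: —
step 8 timeout(0): 0={cand,t=2,log=-}
step 9 deliver 0→4: 4={foll,t=2,log=-}
step 10 deliver 4→0: —
step 11 deliver 0→2: 2={foll,t=1,log=-}
step 12 deliver 2→0: —
step 13 deliver 0→1: 1={foll,t=2,log=-}
step 14 deliver 1→0: 0={lead,t=2,log=-}
step 15 deliver 4→2: —
step 16 deliver 3→1: —
step 17 deliver 1→3: —
step 18 deliver 2→4: —
step 19 deliver 2→3: —
step 20 crash(2): 2={✗foll,t=1,log=-}
step 21 propose(0,'w'): 0={lead,t=2,log=w}
step 22 deliver 1→2: —
step 23 propose(0,'z'): 0={lead,t=2,log=w,z}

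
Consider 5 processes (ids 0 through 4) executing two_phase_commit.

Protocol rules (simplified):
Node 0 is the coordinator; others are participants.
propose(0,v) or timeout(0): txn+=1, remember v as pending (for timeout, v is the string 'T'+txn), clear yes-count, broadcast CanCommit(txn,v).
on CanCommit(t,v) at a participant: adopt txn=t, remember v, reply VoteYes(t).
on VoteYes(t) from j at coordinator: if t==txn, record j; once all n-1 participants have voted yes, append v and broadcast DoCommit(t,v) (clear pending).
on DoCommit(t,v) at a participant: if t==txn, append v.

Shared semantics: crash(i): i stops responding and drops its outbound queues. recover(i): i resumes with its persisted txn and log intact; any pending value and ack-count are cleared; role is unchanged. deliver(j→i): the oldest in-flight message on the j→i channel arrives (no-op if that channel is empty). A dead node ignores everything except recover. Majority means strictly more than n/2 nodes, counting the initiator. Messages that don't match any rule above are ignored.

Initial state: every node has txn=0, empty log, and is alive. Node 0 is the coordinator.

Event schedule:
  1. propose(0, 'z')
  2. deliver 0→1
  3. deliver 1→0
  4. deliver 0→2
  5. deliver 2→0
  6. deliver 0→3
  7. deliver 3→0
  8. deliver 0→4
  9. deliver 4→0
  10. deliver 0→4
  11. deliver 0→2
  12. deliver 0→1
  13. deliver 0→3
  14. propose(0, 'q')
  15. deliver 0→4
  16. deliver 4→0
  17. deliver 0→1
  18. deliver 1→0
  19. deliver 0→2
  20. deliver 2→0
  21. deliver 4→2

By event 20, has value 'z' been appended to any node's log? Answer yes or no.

yes

after 1 — propose(0,'z'): n0:coor/t1/[-]
after 2 — deliver 0→1: n1:part/t1/[-]
after 3 — deliver 1→0: ·
after 4 — deliver 0→2: n2:part/t1/[-]
after 5 — deliver 2→0: ·
after 6 — deliver 0→3: n3:part/t1/[-]
after 7 — deliver 3→0: ·
after 8 — deliver 0→4: n4:part/t1/[-]
after 9 — deliver 4→0: n0:coor/t1/[z]
after 10 — deliver 0→4: n4:part/t1/[z]
after 11 — deliver 0→2: n2:part/t1/[z]
after 12 — deliver 0→1: n1:part/t1/[z]
after 13 — deliver 0→3: n3:part/t1/[z]
after 14 — propose(0,'q'): n0:coor/t2/[z]
after 15 — deliver 0→4: n4:part/t2/[z]
after 16 — deliver 4→0: ·
after 17 — deliver 0→1: n1:part/t2/[z]
after 18 — deliver 1→0: ·
after 19 — deliver 0→2: n2:part/t2/[z]
after 20 — deliver 2→0: ·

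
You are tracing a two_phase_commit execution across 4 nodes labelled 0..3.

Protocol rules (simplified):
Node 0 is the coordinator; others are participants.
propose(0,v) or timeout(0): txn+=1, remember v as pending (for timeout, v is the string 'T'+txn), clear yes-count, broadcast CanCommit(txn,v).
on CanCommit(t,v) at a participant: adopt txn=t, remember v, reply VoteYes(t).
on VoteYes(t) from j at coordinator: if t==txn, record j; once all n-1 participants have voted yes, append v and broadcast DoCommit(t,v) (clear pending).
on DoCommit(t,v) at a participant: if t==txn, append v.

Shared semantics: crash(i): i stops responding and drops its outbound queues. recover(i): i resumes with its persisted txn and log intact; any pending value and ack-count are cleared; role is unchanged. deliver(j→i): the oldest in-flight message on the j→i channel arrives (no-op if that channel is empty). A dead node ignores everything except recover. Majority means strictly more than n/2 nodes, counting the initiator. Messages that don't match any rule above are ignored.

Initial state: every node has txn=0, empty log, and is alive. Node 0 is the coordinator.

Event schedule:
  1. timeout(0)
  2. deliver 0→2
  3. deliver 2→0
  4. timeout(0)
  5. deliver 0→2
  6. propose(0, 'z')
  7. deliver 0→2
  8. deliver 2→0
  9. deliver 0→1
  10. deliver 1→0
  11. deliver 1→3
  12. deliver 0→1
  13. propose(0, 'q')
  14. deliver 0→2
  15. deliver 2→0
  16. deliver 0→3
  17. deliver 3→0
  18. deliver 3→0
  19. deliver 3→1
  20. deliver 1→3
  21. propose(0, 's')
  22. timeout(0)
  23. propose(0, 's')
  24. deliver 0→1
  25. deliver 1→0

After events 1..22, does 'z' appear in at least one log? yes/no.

1. timeout(0):  <0:coor t1 ->
2. deliver 0→2:  <2:part t1 ->
3. deliver 2→0:  nop
4. timeout(0):  <0:coor t2 ->
5. deliver 0→2:  <2:part t2 ->
6. propose(0,'z'):  <0:coor t3 ->
7. deliver 0→2:  <2:part t3 ->
8. deliver 2→0:  nop
9. deliver 0→1:  <1:part t1 ->
10. deliver 1→0:  nop
11. deliver 1→3:  nop
12. deliver 0→1:  <1:part t2 ->
13. propose(0,'q'):  <0:coor t4 ->
14. deliver 0→2:  <2:part t4 ->
15. deliver 2→0:  nop
16. deliver 0→3:  <3:part t1 ->
17. deliver 3→0:  nop
18. deliver 3→0:  nop
19. deliver 3→1:  nop
20. deliver 1→3:  nop
21. propose(0,'s'):  <0:coor t5 ->
22. timeout(0):  <0:coor t6 ->

no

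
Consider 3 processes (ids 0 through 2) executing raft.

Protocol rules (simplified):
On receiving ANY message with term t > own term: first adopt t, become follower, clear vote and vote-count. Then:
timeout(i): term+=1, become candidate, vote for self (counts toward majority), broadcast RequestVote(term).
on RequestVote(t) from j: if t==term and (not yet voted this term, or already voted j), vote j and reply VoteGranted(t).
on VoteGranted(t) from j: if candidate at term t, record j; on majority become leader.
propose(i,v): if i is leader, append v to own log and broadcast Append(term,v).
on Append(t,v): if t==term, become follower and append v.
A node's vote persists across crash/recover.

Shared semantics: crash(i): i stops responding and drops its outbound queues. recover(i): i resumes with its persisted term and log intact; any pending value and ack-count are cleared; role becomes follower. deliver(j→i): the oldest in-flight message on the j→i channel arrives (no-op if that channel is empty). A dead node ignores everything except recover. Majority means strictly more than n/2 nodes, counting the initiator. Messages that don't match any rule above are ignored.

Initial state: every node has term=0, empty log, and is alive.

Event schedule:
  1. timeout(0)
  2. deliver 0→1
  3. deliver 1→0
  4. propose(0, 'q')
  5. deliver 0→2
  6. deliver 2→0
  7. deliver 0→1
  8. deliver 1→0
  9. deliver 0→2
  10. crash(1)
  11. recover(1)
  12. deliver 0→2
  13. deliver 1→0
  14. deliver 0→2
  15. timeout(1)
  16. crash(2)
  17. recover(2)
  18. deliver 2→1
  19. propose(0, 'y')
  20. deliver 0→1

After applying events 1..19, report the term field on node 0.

1

[1] timeout(0) → N0(cand t1 [-])
[2] deliver 0→1 → N1(foll t1 [-])
[3] deliver 1→0 → N0(lead t1 [-])
[4] propose(0,'q') → N0(lead t1 [q])
[5] deliver 0→2 → N2(foll t1 [-])
[6] deliver 2→0 → ∅
[7] deliver 0→1 → N1(foll t1 [q])
[8] deliver 1→0 → ∅
[9] deliver 0→2 → N2(foll t1 [q])
[10] crash(1) → N1(✗foll t1 [q])
[11] recover(1) → N1(foll t1 [q])
[12] deliver 0→2 → ∅
[13] deliver 1→0 → ∅
[14] deliver 0→2 → ∅
[15] timeout(1) → N1(cand t2 [q])
[16] crash(2) → N2(✗foll t1 [q])
[17] recover(2) → N2(foll t1 [q])
[18] deliver 2→1 → ∅
[19] propose(0,'y') → N0(lead t1 [q,y])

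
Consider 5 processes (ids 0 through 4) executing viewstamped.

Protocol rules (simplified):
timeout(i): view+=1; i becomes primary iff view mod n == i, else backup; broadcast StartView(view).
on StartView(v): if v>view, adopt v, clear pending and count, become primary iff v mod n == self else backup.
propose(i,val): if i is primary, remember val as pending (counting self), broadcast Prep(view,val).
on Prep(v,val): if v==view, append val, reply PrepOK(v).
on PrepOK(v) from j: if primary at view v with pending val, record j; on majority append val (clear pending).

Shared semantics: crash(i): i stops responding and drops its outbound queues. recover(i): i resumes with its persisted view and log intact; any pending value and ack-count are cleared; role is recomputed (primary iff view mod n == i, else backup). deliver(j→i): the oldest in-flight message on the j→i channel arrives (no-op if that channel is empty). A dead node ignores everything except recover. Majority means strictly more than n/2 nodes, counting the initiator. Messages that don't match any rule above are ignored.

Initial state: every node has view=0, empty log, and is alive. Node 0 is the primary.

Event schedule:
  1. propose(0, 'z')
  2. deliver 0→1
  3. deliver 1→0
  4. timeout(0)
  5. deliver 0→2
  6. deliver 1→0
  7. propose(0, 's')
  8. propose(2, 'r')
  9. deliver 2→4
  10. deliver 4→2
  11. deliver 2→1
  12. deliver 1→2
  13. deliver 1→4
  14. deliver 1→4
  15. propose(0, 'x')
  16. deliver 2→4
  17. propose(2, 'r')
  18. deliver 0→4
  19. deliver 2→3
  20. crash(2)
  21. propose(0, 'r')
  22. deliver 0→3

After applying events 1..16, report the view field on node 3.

[1] propose(0,'z') → ∅
[2] deliver 0→1 → N1(back v0 [z])
[3] deliver 1→0 → ∅
[4] timeout(0) → N0(back v1 [-])
[5] deliver 0→2 → N2(back v0 [z])
[6] deliver 1→0 → ∅
[7] propose(0,'s') → ∅
[8] propose(2,'r') → ∅
[9] deliver 2→4 → ∅
[10] deliver 4→2 → ∅
[11] deliver 2→1 → ∅
[12] deliver 1→2 → ∅
[13] deliver 1→4 → ∅
[14] deliver 1→4 → ∅
[15] propose(0,'x') → ∅
[16] deliver 2→4 → ∅

0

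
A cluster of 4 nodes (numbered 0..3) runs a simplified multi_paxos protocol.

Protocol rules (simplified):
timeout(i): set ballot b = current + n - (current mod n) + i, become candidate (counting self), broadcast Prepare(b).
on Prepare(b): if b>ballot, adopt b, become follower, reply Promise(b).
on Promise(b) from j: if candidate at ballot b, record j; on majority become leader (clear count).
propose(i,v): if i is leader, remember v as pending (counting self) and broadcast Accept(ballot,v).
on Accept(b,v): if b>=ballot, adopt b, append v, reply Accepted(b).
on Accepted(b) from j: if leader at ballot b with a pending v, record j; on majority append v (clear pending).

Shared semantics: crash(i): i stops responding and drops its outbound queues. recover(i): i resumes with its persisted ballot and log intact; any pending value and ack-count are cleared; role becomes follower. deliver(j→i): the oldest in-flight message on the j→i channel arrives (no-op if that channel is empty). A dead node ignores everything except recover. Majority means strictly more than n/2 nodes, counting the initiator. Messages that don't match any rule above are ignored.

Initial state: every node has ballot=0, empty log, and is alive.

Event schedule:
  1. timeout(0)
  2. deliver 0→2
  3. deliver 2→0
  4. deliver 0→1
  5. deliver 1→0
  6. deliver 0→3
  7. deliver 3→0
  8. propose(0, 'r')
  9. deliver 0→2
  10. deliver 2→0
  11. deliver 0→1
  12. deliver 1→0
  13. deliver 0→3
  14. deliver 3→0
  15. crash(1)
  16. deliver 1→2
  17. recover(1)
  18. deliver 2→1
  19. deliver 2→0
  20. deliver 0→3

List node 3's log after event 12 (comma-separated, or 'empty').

empty

e1 timeout(0): 0[cand,b=4,-]
e2 deliver 0→2: 2[foll,b=4,-]
e3 deliver 2→0: ·
e4 deliver 0→1: 1[foll,b=4,-]
e5 deliver 1→0: 0[lead,b=4,-]
e6 deliver 0→3: 3[foll,b=4,-]
e7 deliver 3→0: ·
e8 propose(0,'r'): ·
e9 deliver 0→2: 2[foll,b=4,r]
e10 deliver 2→0: ·
e11 deliver 0→1: 1[foll,b=4,r]
e12 deliver 1→0: 0[lead,b=4,r]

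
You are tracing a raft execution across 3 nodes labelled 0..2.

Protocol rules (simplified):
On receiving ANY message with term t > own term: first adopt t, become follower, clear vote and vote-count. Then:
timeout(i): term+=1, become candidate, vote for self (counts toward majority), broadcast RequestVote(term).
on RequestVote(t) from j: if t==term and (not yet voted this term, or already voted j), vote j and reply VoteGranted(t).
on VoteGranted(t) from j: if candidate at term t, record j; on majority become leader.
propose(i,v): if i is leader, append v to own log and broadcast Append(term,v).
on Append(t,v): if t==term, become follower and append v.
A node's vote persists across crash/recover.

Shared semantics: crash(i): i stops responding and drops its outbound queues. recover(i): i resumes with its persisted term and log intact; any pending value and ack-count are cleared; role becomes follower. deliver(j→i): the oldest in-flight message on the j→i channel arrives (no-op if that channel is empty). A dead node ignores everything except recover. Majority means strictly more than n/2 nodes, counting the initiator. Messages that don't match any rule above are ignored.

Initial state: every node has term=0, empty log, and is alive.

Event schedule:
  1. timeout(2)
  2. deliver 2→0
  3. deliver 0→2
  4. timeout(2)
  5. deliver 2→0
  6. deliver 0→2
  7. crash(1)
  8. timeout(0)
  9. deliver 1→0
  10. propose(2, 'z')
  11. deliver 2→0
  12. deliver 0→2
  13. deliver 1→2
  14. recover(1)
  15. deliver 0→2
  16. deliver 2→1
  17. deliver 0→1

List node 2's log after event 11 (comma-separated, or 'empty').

after 1 — timeout(2): n2:cand/t1/[-]
after 2 — deliver 2→0: n0:foll/t1/[-]
after 3 — deliver 0→2: n2:lead/t1/[-]
after 4 — timeout(2): n2:cand/t2/[-]
after 5 — deliver 2→0: n0:foll/t2/[-]
after 6 — deliver 0→2: n2:lead/t2/[-]
after 7 — crash(1): n1:✗foll/t0/[-]
after 8 — timeout(0): n0:cand/t3/[-]
after 9 — deliver 1→0: ·
after 10 — propose(2,'z'): n2:lead/t2/[z]
after 11 — deliver 2→0: ·

z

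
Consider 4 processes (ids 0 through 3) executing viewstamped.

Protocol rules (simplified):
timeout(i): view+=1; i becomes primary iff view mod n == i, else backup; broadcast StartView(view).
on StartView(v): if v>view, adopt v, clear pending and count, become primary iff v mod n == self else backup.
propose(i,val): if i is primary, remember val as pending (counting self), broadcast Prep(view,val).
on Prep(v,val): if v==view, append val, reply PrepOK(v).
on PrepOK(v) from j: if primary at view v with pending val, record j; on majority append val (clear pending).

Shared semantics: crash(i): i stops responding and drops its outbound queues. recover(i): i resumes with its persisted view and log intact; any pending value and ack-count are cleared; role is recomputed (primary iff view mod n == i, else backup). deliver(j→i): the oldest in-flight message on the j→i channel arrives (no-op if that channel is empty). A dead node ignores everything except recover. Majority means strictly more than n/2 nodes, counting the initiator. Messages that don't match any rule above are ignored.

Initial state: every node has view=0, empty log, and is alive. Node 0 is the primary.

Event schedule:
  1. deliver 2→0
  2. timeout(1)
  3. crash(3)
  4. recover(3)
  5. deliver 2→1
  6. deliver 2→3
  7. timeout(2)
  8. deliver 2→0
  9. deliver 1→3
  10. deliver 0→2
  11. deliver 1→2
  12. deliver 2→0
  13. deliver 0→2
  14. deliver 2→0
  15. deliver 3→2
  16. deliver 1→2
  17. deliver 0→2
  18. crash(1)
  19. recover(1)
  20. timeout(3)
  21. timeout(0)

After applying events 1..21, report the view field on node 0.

after 1 — deliver 2→0: ·
after 2 — timeout(1): n1:prim/v1/[-]
after 3 — crash(3): n3:✗back/v0/[-]
after 4 — recover(3): n3:back/v0/[-]
after 5 — deliver 2→1: ·
after 6 — deliver 2→3: ·
after 7 — timeout(2): n2:back/v1/[-]
after 8 — deliver 2→0: n0:back/v1/[-]
after 9 — deliver 1→3: n3:back/v1/[-]
after 10 — deliver 0→2: ·
after 11 — deliver 1→2: ·
after 12 — deliver 2→0: ·
after 13 — deliver 0→2: ·
after 14 — deliver 2→0: ·
after 15 — deliver 3→2: ·
after 16 — deliver 1→2: ·
after 17 — deliver 0→2: ·
after 18 — crash(1): n1:✗prim/v1/[-]
after 19 — recover(1): n1:prim/v1/[-]
after 20 — timeout(3): n3:back/v2/[-]
after 21 — timeout(0): n0:back/v2/[-]

2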